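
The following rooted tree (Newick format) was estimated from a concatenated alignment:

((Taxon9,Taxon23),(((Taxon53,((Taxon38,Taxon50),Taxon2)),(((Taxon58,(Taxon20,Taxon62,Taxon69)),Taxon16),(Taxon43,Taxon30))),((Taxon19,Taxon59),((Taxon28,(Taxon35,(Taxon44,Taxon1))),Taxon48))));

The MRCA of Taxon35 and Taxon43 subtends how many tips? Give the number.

18

The MRCA of Taxon35 and Taxon43 is the node subtending (((Taxon53,((Taxon38,Taxon50),Taxon2)),(((Taxon58,(Taxon20,Taxon62,Taxon69)),Taxon16),(Taxon43,Taxon30))),((Taxon19,Taxon59),((Taxon28,(Taxon35,(Taxon44,Taxon1))),Taxon48))).
That clade contains 18 terminal taxa: Taxon1, Taxon16, Taxon19, Taxon2, Taxon20, Taxon28, Taxon30, Taxon35, Taxon38, Taxon43, Taxon44, Taxon48, Taxon50, Taxon53, Taxon58, Taxon59, Taxon62, Taxon69.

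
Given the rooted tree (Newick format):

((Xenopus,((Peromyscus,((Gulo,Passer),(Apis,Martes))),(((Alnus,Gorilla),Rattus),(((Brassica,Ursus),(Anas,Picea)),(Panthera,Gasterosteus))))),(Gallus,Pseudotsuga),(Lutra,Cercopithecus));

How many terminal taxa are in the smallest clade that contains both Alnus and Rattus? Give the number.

3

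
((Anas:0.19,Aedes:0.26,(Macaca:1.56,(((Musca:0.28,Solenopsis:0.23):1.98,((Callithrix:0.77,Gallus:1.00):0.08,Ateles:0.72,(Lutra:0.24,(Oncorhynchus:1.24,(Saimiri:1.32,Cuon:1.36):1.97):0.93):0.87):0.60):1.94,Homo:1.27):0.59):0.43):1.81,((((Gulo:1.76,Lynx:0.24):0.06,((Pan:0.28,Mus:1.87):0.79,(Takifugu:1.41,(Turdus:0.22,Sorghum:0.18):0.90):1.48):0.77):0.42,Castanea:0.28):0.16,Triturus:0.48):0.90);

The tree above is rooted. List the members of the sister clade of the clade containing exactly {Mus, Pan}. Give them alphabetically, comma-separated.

The clade containing exactly {Mus, Pan} attaches to the tree at the node subtending ((Pan,Mus),(Takifugu,(Turdus,Sorghum))).
The other lineage descending from that same node — the sister group — is (Takifugu,(Turdus,Sorghum)); its 3 tips in alphabetical order are the answer.

Sorghum, Takifugu, Turdus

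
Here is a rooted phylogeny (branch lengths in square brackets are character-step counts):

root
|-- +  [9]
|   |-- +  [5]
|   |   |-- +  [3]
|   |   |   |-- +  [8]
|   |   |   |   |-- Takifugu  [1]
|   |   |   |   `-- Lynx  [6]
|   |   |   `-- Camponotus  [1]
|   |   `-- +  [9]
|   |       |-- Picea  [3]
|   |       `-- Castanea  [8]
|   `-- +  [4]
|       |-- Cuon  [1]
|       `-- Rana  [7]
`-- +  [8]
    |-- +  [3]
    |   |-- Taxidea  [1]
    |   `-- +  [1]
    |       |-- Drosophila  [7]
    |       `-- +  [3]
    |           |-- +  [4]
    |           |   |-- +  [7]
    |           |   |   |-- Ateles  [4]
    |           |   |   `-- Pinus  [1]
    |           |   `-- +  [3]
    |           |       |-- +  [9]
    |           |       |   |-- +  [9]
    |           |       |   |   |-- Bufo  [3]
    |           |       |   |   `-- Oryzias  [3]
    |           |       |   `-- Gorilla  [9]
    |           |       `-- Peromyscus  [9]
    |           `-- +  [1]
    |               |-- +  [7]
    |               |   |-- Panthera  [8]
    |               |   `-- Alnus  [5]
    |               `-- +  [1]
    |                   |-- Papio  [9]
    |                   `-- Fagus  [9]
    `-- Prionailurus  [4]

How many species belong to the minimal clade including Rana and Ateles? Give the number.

20

The MRCA of Rana and Ateles is the root, so the clade is the entire tree.
That clade contains 20 terminal taxa: Alnus, Ateles, Bufo, Camponotus, Castanea, Cuon, Drosophila, Fagus, Gorilla, Lynx, Oryzias, Panthera, Papio, Peromyscus, Picea, Pinus, Prionailurus, Rana, Takifugu, Taxidea.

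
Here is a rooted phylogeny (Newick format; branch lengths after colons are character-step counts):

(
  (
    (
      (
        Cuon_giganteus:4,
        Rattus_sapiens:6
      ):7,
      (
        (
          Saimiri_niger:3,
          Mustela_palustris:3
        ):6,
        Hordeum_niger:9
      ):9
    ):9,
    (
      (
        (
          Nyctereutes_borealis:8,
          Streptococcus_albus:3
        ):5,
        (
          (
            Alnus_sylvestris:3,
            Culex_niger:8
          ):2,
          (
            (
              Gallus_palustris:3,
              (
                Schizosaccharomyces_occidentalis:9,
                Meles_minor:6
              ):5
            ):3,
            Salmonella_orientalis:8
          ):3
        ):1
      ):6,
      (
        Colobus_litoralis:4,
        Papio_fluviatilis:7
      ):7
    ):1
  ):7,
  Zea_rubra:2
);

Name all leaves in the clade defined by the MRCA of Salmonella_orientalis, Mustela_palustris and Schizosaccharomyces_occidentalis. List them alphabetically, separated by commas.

Alnus_sylvestris, Colobus_litoralis, Culex_niger, Cuon_giganteus, Gallus_palustris, Hordeum_niger, Meles_minor, Mustela_palustris, Nyctereutes_borealis, Papio_fluviatilis, Rattus_sapiens, Saimiri_niger, Salmonella_orientalis, Schizosaccharomyces_occidentalis, Streptococcus_albus

Tracing Salmonella_orientalis: it sits inside ((Gallus_palustris,(Schizosaccharomyces_occidentalis,Meles_minor)),Salmonella_orientalis).
Tracing Mustela_palustris: it sits inside (Saimiri_niger,Mustela_palustris).
Tracing Schizosaccharomyces_occidentalis: it sits inside (Schizosaccharomyces_occidentalis,Meles_minor).
The smallest clade enclosing all 3 is (((Cuon_giganteus,Rattus_sapiens),((Saimiri_niger,Mustela_palustris),Hordeum_niger)),(((Nyctereutes_borealis,Streptococcus_albus),((Alnus_sylvestris,Culex_niger),((Gallus_palustris,(Schizosaccharomyces_occidentalis,Meles_minor)),Salmonella_orientalis))),(Colobus_litoralis,Papio_fluviatilis))); the answer is its 15 terminal taxa in alphabetical order.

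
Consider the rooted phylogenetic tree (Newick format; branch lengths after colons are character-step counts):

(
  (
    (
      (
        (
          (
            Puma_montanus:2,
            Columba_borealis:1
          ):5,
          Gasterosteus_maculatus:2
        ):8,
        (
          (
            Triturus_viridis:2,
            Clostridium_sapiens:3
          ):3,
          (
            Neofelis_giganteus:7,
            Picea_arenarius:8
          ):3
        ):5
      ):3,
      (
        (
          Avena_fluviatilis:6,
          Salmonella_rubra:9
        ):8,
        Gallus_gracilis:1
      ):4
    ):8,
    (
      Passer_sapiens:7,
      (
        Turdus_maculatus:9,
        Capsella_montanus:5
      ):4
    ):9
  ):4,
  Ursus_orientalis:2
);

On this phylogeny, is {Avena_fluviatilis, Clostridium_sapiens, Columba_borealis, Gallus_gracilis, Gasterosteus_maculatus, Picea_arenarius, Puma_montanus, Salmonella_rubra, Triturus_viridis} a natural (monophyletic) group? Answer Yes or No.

No

The MRCA of the listed taxa subtends ((((Puma_montanus,Columba_borealis),Gasterosteus_maculatus),((Triturus_viridis,Clostridium_sapiens),(Neofelis_giganteus,Picea_arenarius))),((Avena_fluviatilis,Salmonella_rubra),Gallus_gracilis)).
That clade also contains Neofelis_giganteus, which is not in the proposed group, so the group is not monophyletic.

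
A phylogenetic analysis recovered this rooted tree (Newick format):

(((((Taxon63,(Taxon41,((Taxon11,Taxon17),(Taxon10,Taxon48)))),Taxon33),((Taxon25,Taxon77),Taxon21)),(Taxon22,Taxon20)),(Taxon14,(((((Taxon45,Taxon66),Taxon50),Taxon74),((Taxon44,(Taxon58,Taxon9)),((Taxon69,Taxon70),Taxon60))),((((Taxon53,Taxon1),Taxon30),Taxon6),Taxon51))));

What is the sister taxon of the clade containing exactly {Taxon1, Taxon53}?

The clade containing exactly {Taxon1, Taxon53} attaches to the tree at the node subtending ((Taxon53,Taxon1),Taxon30).
The other lineage descending from that same node — the sister group — is the single tip Taxon30.

Taxon30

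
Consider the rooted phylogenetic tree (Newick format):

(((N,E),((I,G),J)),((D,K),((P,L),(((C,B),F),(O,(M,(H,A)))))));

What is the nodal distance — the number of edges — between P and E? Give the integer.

7

The MRCA of P and E is the root of the tree.
From P up to that node: 4 branches. From E up to the same node: 3 branches. Total: 4 + 3 = 7.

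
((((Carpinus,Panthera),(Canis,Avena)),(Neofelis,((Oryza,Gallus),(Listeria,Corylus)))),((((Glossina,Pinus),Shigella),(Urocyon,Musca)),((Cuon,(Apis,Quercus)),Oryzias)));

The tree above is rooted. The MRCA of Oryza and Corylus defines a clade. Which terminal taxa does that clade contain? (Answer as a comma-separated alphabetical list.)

Tracing Oryza: it sits inside (Oryza,Gallus).
Tracing Corylus: it sits inside (Listeria,Corylus).
The smallest clade enclosing both is ((Oryza,Gallus),(Listeria,Corylus)); the answer is its 4 terminal taxa in alphabetical order.

Corylus, Gallus, Listeria, Oryza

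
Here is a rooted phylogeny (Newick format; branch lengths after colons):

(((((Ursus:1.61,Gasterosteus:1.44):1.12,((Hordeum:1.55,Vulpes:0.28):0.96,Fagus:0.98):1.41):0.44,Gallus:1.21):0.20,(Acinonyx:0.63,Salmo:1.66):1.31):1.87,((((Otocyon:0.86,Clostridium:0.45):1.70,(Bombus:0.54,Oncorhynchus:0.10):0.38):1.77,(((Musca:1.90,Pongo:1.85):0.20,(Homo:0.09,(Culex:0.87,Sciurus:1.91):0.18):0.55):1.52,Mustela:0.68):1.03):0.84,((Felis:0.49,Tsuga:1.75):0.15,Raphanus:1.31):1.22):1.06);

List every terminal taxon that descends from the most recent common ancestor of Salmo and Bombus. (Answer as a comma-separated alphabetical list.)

Tracing Salmo: it sits inside (Acinonyx,Salmo).
Tracing Bombus: it sits inside (Bombus,Oncorhynchus).
The smallest clade enclosing both is the whole tree (their MRCA is the root), so the answer is all 21 tips in alphabetical order.

Acinonyx, Bombus, Clostridium, Culex, Fagus, Felis, Gallus, Gasterosteus, Homo, Hordeum, Musca, Mustela, Oncorhynchus, Otocyon, Pongo, Raphanus, Salmo, Sciurus, Tsuga, Ursus, Vulpes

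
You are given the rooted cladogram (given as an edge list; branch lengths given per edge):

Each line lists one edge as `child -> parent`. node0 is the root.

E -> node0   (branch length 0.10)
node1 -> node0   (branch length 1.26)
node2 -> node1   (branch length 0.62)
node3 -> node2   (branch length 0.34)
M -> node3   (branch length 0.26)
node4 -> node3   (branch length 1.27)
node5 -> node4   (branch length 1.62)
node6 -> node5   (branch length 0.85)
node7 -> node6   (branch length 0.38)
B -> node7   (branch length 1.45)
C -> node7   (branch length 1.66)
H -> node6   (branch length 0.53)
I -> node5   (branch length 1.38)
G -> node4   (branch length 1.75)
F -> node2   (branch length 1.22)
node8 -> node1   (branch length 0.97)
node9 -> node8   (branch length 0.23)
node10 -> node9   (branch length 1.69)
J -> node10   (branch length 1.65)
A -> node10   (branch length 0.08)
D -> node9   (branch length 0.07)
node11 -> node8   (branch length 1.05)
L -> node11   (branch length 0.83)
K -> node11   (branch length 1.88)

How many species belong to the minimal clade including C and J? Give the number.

12

The MRCA of C and J is the node subtending (((M,((((B,C),H),I),G)),F),(((J,A),D),(L,K))).
That clade contains 12 terminal taxa: A, B, C, D, F, G, H, I, J, K, L, M.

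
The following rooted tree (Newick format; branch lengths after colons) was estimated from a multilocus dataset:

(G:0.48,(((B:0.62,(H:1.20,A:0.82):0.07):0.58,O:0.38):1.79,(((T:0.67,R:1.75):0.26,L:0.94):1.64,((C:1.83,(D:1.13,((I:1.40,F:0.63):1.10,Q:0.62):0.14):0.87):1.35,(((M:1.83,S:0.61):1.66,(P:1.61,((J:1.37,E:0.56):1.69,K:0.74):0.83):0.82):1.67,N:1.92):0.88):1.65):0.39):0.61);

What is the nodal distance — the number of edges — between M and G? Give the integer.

8

The MRCA of M and G is the root of the tree.
From M up to that node: 7 branches. From G up to the same node: 1 branch. Total: 7 + 1 = 8.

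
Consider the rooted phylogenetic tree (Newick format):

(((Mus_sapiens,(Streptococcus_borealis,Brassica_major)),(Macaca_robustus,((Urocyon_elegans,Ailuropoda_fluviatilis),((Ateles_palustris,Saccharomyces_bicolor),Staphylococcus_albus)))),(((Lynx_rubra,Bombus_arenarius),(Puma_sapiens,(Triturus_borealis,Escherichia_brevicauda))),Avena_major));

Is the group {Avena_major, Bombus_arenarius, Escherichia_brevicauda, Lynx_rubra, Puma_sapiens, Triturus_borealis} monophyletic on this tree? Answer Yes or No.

Yes

The most recent common ancestor of these taxa subtends (((Lynx_rubra,Bombus_arenarius),(Puma_sapiens,(Triturus_borealis,Escherichia_brevicauda))),Avena_major).
That clade has exactly 6 tips — every listed taxon and nothing else — so the group is monophyletic.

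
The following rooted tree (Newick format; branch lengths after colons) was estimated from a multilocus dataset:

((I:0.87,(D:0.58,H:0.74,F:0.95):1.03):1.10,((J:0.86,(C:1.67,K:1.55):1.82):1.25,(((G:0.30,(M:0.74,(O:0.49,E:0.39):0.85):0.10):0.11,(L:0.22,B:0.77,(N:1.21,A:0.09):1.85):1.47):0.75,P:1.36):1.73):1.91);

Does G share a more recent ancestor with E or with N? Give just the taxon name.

The MRCA of G and E subtends (G,(M,(O,E))) (4 taxa).
The MRCA of G and N subtends ((G,(M,(O,E))),(L,B,(N,A))) (8 taxa).
The first is nested inside the second, so G shares a more recent common ancestor with E.

E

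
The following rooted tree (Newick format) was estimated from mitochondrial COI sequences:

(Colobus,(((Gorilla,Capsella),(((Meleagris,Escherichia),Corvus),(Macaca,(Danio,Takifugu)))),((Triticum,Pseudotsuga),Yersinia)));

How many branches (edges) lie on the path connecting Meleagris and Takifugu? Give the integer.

6

The MRCA of Meleagris and Takifugu is the node subtending (((Meleagris,Escherichia),Corvus),(Macaca,(Danio,Takifugu))).
From Meleagris up to that node: 3 branches. From Takifugu up to the same node: 3 branches. Total: 3 + 3 = 6.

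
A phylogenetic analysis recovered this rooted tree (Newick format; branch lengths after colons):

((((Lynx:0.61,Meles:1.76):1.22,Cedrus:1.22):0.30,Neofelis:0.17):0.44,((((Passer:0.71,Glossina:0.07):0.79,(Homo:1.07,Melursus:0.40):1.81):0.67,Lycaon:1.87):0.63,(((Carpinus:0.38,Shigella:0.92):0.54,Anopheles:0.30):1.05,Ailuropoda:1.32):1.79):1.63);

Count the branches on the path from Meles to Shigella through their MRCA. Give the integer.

The MRCA of Meles and Shigella is the root of the tree.
From Meles up to that node: 4 branches. From Shigella up to the same node: 5 branches. Total: 4 + 5 = 9.

9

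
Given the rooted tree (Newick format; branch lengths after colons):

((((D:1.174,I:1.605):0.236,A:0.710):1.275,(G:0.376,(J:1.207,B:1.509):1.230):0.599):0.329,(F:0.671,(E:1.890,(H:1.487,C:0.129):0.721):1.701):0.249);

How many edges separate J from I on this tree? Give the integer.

The MRCA of J and I is the node subtending (((D,I),A),(G,(J,B))).
From J up to that node: 3 branches. From I up to the same node: 3 branches. Total: 3 + 3 = 6.

6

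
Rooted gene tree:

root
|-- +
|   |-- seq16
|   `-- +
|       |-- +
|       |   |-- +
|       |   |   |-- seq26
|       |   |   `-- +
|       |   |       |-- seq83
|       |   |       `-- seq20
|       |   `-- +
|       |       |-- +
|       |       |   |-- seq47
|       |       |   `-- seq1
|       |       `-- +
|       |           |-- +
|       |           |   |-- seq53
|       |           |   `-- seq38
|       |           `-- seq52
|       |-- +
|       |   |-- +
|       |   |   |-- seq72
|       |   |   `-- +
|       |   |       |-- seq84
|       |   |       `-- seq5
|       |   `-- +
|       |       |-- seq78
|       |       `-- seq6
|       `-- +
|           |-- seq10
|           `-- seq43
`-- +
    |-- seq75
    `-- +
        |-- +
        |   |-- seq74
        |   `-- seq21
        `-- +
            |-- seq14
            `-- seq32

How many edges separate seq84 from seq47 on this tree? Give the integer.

The MRCA of seq84 and seq47 is the node subtending (((seq26,(seq83,seq20)),((seq47,seq1),((seq53,seq38),seq52))),((seq72,(seq84,seq5)),(seq78,seq6)),(seq10,seq43)).
From seq84 up to that node: 4 branches. From seq47 up to the same node: 4 branches. Total: 4 + 4 = 8.

8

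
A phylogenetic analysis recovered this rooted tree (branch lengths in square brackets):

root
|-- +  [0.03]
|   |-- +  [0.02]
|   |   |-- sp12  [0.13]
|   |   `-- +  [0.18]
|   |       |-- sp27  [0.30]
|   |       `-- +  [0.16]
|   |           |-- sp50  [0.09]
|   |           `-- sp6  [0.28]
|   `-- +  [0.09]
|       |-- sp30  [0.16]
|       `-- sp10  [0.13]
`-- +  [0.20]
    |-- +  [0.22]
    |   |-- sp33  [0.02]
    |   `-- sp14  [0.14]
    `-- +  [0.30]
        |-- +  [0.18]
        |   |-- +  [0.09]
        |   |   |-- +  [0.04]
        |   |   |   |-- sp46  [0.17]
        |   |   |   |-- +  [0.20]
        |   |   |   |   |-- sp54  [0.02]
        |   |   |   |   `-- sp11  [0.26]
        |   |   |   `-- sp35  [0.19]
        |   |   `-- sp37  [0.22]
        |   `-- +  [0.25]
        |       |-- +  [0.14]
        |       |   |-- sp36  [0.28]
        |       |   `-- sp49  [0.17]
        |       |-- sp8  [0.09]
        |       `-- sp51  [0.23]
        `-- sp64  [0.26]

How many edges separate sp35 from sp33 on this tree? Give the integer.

The MRCA of sp35 and sp33 is the node subtending ((sp33,sp14),((((sp46,(sp54,sp11),sp35),sp37),((sp36,sp49),sp8,sp51)),sp64)).
From sp35 up to that node: 5 branches. From sp33 up to the same node: 2 branches. Total: 5 + 2 = 7.

7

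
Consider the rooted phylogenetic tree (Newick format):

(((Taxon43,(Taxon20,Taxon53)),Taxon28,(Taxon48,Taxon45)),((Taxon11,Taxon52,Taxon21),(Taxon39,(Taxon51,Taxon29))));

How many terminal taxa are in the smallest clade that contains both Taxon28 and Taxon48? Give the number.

The MRCA of Taxon28 and Taxon48 is the node subtending ((Taxon43,(Taxon20,Taxon53)),Taxon28,(Taxon48,Taxon45)).
That clade contains 6 terminal taxa: Taxon20, Taxon28, Taxon43, Taxon45, Taxon48, Taxon53.

6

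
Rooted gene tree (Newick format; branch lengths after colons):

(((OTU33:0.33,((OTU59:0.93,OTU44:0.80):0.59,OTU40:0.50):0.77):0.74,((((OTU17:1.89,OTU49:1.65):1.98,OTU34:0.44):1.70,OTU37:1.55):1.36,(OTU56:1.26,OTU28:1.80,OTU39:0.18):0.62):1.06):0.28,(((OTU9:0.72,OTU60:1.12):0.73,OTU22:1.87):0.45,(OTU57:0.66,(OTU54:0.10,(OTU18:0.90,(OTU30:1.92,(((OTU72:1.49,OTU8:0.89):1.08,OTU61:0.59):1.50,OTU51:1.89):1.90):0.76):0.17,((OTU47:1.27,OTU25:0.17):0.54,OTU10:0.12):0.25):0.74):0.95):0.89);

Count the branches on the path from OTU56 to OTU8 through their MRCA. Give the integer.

The MRCA of OTU56 and OTU8 is the root of the tree.
From OTU56 up to that node: 4 branches. From OTU8 up to the same node: 9 branches. Total: 4 + 9 = 13.

13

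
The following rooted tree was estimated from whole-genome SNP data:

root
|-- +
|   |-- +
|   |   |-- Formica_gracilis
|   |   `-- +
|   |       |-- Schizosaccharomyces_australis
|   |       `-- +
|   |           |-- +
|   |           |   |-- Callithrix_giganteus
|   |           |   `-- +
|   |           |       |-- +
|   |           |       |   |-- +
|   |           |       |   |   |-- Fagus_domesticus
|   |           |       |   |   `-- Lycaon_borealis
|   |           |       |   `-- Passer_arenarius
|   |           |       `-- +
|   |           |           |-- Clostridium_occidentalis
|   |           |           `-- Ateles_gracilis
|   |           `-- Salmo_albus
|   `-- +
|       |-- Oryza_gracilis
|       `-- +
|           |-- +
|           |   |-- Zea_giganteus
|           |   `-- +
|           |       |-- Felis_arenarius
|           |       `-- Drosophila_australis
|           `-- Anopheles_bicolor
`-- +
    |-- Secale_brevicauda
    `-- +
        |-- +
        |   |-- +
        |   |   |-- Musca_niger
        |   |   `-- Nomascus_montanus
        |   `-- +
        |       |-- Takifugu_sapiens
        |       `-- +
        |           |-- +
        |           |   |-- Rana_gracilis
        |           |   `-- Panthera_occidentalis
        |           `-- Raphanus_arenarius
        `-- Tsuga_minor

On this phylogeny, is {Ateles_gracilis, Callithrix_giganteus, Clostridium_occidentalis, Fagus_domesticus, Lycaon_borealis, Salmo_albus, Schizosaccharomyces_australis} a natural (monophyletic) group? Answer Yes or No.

No

The MRCA of the listed taxa subtends (Schizosaccharomyces_australis,((Callithrix_giganteus,(((Fagus_domesticus,Lycaon_borealis),Passer_arenarius),(Clostridium_occidentalis,Ateles_gracilis))),Salmo_albus)).
That clade also contains Passer_arenarius, which is not in the proposed group, so the group is not monophyletic.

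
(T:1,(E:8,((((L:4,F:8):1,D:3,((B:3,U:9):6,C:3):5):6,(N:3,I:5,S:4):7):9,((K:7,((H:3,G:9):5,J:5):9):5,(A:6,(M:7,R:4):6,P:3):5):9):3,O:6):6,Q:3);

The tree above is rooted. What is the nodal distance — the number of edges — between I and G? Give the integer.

8

The MRCA of I and G is the node subtending ((((L,F),D,((B,U),C)),(N,I,S)),((K,((H,G),J)),(A,(M,R),P))).
From I up to that node: 3 branches. From G up to the same node: 5 branches. Total: 3 + 5 = 8.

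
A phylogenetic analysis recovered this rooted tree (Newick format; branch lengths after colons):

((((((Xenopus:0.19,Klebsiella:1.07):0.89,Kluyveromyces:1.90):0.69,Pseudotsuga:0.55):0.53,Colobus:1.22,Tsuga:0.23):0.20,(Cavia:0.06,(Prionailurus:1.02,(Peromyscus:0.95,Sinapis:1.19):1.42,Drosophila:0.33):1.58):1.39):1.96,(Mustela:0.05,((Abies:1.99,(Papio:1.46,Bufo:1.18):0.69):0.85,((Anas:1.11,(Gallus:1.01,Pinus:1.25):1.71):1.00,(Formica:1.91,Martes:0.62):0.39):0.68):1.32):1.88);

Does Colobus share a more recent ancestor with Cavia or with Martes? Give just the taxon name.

The MRCA of Colobus and Cavia subtends (((((Xenopus,Klebsiella),Kluyveromyces),Pseudotsuga),Colobus,Tsuga),(Cavia,(Prionailurus,(Peromyscus,Sinapis),Drosophila))) (11 taxa).
The MRCA of Colobus and Martes is the root, subtending the entire tree (20 taxa).
The first is nested inside the second, so Colobus shares a more recent common ancestor with Cavia.

Cavia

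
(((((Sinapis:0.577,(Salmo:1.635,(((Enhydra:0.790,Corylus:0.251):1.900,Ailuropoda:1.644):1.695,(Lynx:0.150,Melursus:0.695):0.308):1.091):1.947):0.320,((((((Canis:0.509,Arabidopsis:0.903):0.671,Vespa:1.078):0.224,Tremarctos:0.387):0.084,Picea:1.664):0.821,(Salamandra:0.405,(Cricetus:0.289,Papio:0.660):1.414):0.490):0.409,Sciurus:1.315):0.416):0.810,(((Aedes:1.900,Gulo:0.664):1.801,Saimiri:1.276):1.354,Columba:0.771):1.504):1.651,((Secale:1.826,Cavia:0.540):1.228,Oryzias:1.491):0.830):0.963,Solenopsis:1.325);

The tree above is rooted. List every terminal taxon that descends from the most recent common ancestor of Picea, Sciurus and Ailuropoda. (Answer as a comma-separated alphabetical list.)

Tracing Picea: it sits inside ((((Canis,Arabidopsis),Vespa),Tremarctos),Picea).
Tracing Sciurus: it sits inside ((((((Canis,Arabidopsis),Vespa),Tremarctos),Picea),(Salamandra,(Cricetus,Papio))),Sciurus).
Tracing Ailuropoda: it sits inside ((Enhydra,Corylus),Ailuropoda).
The smallest clade enclosing all 3 is ((Sinapis,(Salmo,(((Enhydra,Corylus),Ailuropoda),(Lynx,Melursus)))),((((((Canis,Arabidopsis),Vespa),Tremarctos),Picea),(Salamandra,(Cricetus,Papio))),Sciurus)); the answer is its 16 terminal taxa in alphabetical order.

Ailuropoda, Arabidopsis, Canis, Corylus, Cricetus, Enhydra, Lynx, Melursus, Papio, Picea, Salamandra, Salmo, Sciurus, Sinapis, Tremarctos, Vespa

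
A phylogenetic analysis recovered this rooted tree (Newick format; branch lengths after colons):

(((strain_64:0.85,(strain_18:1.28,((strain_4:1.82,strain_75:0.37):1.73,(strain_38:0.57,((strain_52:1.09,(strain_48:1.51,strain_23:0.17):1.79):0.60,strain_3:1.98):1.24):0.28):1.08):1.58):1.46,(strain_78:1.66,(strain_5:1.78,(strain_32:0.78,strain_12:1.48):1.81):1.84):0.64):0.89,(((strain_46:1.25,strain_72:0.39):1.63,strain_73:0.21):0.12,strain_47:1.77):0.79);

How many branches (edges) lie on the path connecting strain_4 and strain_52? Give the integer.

The MRCA of strain_4 and strain_52 is the node subtending ((strain_4,strain_75),(strain_38,((strain_52,(strain_48,strain_23)),strain_3))).
From strain_4 up to that node: 2 branches. From strain_52 up to the same node: 4 branches. Total: 2 + 4 = 6.

6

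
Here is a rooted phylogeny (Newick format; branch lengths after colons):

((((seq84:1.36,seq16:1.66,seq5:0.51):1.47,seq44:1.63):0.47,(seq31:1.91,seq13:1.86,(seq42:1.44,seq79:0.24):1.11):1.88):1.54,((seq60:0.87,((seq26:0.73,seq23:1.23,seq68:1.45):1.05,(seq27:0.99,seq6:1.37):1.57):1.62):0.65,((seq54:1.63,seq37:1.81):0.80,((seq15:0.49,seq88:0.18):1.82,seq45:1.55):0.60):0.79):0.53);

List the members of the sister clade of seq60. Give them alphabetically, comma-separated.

seq60 attaches to the tree at the node subtending (seq60,((seq26,seq23,seq68),(seq27,seq6))).
The other lineage descending from that same node — the sister group — is ((seq26,seq23,seq68),(seq27,seq6)); its 5 tips in alphabetical order are the answer.

seq23, seq26, seq27, seq6, seq68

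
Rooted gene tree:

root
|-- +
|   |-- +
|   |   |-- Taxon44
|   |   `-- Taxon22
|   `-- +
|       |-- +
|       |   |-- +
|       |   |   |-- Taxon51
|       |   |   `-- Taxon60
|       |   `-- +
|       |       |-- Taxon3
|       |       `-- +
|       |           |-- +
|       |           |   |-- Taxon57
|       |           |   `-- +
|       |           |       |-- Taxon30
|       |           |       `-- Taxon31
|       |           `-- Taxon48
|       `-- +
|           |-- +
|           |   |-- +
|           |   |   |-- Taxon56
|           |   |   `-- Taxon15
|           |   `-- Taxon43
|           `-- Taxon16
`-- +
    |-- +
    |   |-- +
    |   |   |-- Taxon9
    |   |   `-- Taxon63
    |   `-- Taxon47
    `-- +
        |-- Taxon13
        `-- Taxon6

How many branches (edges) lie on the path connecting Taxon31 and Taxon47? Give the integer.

11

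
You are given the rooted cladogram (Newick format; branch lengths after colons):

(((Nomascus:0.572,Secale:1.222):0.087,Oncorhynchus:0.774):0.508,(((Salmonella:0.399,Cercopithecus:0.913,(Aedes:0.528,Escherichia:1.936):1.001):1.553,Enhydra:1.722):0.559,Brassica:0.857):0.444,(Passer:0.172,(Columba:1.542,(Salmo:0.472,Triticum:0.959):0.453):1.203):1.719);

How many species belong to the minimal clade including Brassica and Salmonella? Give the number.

6

The MRCA of Brassica and Salmonella is the node subtending (((Salmonella,Cercopithecus,(Aedes,Escherichia)),Enhydra),Brassica).
That clade contains 6 terminal taxa: Aedes, Brassica, Cercopithecus, Enhydra, Escherichia, Salmonella.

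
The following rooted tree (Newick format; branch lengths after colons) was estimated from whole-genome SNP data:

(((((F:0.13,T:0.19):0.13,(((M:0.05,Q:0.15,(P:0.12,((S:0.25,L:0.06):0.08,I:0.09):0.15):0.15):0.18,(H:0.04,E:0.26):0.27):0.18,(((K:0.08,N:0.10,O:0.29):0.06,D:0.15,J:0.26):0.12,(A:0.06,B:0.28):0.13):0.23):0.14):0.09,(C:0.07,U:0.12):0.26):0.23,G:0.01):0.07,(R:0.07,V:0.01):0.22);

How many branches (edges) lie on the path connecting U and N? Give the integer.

8

The MRCA of U and N is the node subtending (((F,T),(((M,Q,(P,((S,L),I))),(H,E)),(((K,N,O),D,J),(A,B)))),(C,U)).
From U up to that node: 2 branches. From N up to the same node: 6 branches. Total: 2 + 6 = 8.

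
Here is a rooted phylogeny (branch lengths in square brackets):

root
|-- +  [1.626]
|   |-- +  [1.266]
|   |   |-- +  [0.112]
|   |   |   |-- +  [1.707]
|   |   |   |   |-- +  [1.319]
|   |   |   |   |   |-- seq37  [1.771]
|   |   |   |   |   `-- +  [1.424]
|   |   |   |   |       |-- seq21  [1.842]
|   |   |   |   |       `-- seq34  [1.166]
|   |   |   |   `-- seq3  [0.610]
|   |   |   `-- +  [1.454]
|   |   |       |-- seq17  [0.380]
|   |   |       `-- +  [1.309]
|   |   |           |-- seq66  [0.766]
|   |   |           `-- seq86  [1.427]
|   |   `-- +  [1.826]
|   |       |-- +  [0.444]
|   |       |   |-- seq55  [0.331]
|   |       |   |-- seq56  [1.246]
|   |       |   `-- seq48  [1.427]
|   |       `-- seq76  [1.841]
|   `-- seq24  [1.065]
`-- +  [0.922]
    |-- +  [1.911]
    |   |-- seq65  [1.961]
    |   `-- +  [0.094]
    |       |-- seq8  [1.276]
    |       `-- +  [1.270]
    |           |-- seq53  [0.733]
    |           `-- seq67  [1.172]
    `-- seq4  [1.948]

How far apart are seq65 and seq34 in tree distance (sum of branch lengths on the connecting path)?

13.414

The path runs seq65 → … → MRCA → … → seq34; the MRCA is the root of the tree.
Branch lengths along that path: 1.961 + 1.911 + 0.922 + 1.626 + 1.266 + 0.112 + 1.707 + 1.319 + 1.424 + 1.166 = 13.414.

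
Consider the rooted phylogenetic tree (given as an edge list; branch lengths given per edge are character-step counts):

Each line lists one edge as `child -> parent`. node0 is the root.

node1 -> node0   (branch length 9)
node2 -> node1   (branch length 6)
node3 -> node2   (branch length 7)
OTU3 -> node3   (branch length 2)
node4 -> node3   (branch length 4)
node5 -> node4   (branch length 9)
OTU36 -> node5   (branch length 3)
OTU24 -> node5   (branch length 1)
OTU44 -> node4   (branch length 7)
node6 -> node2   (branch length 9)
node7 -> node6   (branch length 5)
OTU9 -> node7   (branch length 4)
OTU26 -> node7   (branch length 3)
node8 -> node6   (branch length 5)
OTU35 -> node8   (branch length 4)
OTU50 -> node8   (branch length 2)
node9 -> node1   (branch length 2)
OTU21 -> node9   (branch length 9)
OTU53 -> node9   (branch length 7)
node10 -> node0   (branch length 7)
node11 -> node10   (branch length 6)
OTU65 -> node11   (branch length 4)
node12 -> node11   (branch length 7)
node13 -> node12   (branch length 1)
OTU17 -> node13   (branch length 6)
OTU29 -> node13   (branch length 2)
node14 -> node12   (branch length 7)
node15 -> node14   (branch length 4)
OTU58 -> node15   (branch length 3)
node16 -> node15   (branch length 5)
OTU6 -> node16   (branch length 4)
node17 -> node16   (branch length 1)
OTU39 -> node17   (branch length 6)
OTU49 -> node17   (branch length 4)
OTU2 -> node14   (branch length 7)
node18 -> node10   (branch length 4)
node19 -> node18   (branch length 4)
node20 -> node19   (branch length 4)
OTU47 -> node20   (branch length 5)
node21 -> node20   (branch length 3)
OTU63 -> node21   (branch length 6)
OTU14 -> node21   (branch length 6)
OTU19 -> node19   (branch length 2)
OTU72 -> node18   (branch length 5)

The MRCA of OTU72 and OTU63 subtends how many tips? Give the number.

The MRCA of OTU72 and OTU63 is the node subtending (((OTU47,(OTU63,OTU14)),OTU19),OTU72).
That clade contains 5 terminal taxa: OTU14, OTU19, OTU47, OTU63, OTU72.

5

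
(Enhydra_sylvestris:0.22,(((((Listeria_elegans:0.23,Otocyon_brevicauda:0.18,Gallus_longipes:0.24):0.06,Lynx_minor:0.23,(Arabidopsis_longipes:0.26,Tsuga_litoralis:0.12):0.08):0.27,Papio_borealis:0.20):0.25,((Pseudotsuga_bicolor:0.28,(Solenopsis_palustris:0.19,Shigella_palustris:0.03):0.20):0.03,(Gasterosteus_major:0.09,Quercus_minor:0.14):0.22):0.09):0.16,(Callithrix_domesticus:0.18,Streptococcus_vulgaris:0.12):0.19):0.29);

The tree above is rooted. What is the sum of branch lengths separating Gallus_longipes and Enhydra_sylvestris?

The path runs Gallus_longipes → … → MRCA → … → Enhydra_sylvestris; the MRCA is the root of the tree.
Branch lengths along that path: 0.24 + 0.06 + 0.27 + 0.25 + 0.16 + 0.29 + 0.22 = 1.49.

1.49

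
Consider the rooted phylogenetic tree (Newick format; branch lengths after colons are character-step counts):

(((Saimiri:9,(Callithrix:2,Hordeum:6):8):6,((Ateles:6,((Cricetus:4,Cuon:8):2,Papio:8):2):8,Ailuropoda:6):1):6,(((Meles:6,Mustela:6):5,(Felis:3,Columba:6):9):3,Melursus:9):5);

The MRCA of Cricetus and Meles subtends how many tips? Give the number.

The MRCA of Cricetus and Meles is the root, so the clade is the entire tree.
That clade contains 13 terminal taxa: Ailuropoda, Ateles, Callithrix, Columba, Cricetus, Cuon, Felis, Hordeum, Meles, Melursus, Mustela, Papio, Saimiri.

13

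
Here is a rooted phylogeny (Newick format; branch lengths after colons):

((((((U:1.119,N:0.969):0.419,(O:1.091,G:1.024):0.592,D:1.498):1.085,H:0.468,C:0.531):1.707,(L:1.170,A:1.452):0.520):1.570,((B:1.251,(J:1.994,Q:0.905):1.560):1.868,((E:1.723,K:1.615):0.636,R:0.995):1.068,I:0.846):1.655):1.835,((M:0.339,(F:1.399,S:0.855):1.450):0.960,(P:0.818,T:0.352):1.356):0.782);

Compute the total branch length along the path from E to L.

8.342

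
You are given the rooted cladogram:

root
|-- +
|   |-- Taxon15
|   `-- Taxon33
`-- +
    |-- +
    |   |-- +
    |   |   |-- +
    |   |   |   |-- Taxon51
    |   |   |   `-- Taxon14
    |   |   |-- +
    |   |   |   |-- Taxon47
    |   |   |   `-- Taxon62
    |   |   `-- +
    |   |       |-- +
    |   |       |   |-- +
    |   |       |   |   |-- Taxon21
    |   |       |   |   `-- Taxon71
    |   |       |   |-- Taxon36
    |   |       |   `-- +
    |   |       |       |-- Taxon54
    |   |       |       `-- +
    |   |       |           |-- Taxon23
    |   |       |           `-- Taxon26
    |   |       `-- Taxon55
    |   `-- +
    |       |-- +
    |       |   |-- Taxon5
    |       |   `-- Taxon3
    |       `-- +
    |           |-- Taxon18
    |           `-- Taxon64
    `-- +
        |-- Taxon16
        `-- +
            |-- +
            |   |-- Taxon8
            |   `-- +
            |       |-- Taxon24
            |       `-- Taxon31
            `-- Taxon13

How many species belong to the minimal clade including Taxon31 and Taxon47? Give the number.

20

The MRCA of Taxon31 and Taxon47 is the node subtending ((((Taxon51,Taxon14),(Taxon47,Taxon62),(((Taxon21,Taxon71),Taxon36,(Taxon54,(Taxon23,Taxon26))),Taxon55)),((Taxon5,Taxon3),(Taxon18,Taxon64))),(Taxon16,((Taxon8,(Taxon24,Taxon31)),Taxon13))).
That clade contains 20 terminal taxa: Taxon13, Taxon14, Taxon16, Taxon18, Taxon21, Taxon23, Taxon24, Taxon26, Taxon3, Taxon31, Taxon36, Taxon47, Taxon5, Taxon51, Taxon54, Taxon55, Taxon62, Taxon64, Taxon71, Taxon8.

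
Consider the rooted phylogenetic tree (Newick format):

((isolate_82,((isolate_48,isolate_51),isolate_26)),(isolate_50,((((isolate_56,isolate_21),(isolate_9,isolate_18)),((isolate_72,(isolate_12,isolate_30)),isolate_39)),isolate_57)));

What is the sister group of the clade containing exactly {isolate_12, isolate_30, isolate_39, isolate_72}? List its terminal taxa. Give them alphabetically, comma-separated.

The clade containing exactly {isolate_12, isolate_30, isolate_39, isolate_72} attaches to the tree at the node subtending (((isolate_56,isolate_21),(isolate_9,isolate_18)),((isolate_72,(isolate_12,isolate_30)),isolate_39)).
The other lineage descending from that same node — the sister group — is ((isolate_56,isolate_21),(isolate_9,isolate_18)); its 4 tips in alphabetical order are the answer.

isolate_18, isolate_21, isolate_56, isolate_9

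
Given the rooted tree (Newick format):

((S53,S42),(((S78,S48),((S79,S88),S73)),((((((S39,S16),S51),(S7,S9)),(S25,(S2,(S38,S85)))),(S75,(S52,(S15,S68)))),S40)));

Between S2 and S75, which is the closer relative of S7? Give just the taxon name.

S2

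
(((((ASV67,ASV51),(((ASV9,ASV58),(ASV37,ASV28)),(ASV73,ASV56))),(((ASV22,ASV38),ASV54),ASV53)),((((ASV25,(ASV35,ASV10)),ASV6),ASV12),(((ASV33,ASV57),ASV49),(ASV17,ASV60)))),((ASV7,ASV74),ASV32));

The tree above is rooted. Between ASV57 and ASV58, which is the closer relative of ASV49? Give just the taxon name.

The MRCA of ASV49 and ASV57 subtends ((ASV33,ASV57),ASV49) (3 taxa).
The MRCA of ASV49 and ASV58 subtends ((((ASV67,ASV51),(((ASV9,ASV58),(ASV37,ASV28)),(ASV73,ASV56))),(((ASV22,ASV38),ASV54),ASV53)),((((ASV25,(ASV35,ASV10)),ASV6),ASV12),(((ASV33,ASV57),ASV49),(ASV17,ASV60)))) (22 taxa).
The first is nested inside the second, so ASV49 shares a more recent common ancestor with ASV57.

ASV57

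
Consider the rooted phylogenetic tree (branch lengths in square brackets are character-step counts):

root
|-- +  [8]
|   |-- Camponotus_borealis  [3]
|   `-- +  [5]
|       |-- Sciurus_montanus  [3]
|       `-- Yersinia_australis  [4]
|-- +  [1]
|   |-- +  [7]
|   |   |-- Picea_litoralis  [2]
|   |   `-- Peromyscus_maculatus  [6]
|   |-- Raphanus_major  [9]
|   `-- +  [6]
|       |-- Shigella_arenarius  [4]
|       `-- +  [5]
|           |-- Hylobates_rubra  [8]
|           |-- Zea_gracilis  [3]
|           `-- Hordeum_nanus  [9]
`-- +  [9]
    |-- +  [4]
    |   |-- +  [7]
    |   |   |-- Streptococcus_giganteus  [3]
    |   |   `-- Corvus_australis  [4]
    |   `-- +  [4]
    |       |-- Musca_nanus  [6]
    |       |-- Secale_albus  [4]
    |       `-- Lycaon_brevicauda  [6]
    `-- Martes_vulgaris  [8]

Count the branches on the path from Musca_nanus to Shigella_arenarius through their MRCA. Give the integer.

The MRCA of Musca_nanus and Shigella_arenarius is the root of the tree.
From Musca_nanus up to that node: 4 branches. From Shigella_arenarius up to the same node: 3 branches. Total: 4 + 3 = 7.

7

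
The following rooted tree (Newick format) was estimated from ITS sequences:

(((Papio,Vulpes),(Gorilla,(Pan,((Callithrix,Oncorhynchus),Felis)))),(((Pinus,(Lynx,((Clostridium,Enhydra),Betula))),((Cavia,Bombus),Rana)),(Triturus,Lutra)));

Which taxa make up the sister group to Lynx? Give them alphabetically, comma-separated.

Betula, Clostridium, Enhydra

Lynx attaches to the tree at the node subtending (Lynx,((Clostridium,Enhydra),Betula)).
The other lineage descending from that same node — the sister group — is ((Clostridium,Enhydra),Betula); its 3 tips in alphabetical order are the answer.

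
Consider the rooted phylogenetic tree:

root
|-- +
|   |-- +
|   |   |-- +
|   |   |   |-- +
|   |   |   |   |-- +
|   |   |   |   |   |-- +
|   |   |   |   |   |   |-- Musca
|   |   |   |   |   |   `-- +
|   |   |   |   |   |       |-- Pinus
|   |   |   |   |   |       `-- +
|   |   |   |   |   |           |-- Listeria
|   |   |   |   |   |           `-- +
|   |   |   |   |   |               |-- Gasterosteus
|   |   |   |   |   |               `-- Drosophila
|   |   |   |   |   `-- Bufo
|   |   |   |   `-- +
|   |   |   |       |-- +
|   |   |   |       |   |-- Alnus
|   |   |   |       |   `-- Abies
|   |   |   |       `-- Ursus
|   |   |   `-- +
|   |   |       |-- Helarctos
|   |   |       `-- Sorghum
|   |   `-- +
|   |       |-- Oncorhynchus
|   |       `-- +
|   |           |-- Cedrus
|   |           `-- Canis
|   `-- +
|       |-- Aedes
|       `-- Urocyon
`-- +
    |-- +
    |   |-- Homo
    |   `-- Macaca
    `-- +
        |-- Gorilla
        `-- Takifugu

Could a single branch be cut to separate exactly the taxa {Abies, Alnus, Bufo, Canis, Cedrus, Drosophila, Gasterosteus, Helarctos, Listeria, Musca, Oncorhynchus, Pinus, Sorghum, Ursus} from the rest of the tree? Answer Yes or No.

The most recent common ancestor of these taxa subtends (((((Musca,(Pinus,(Listeria,(Gasterosteus,Drosophila)))),Bufo),((Alnus,Abies),Ursus)),(Helarctos,Sorghum)),(Oncorhynchus,(Cedrus,Canis))).
That clade has exactly 14 tips — every listed taxon and nothing else — so the group is monophyletic.

Yes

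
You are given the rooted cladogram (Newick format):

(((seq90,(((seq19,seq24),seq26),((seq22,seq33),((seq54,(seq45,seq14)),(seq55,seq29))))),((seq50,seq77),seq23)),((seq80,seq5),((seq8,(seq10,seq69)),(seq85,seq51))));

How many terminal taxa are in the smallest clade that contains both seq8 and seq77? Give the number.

21

The MRCA of seq8 and seq77 is the root, so the clade is the entire tree.
That clade contains 21 terminal taxa: seq10, seq14, seq19, seq22, seq23, seq24, seq26, seq29, seq33, seq45, seq5, seq50, seq51, seq54, seq55, seq69, seq77, seq8, seq80, seq85, seq90.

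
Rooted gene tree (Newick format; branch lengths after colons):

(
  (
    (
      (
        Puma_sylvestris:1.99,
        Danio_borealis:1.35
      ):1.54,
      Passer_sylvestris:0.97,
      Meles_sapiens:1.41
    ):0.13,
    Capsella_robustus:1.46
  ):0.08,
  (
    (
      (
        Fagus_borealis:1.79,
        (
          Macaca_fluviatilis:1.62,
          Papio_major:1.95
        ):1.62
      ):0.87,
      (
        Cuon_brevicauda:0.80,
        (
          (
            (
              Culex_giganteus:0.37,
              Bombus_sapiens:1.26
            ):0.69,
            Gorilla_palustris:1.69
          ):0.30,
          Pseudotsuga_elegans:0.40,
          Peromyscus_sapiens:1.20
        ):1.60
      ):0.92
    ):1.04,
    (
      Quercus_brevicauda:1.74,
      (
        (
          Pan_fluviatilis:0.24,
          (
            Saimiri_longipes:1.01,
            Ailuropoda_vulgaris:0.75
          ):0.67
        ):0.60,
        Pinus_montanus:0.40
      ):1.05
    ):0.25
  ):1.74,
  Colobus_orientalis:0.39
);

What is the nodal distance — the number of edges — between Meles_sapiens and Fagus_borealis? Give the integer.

The MRCA of Meles_sapiens and Fagus_borealis is the root of the tree.
From Meles_sapiens up to that node: 3 branches. From Fagus_borealis up to the same node: 4 branches. Total: 3 + 4 = 7.

7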